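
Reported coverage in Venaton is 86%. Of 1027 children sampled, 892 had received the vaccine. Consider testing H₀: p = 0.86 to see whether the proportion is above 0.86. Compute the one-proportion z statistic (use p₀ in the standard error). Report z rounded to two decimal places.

z = 0.79

p̂ = 892/1027 ≈ 0.8685.
SE = √(p₀(1−p₀)/n) = √(0.1204/1027) = 0.0108.
z = (0.8685 − 0.86)/0.0108 = 0.0085/0.0108 = 0.79.
p-value = P(Z > 0.790) ≈ 0.2149.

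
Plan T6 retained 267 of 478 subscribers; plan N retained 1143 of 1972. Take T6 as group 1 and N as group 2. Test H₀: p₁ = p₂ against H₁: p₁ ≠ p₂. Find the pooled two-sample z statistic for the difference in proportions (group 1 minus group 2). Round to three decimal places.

p̂₁ = 267/478 ≈ 0.55858, p̂₂ = 1143/1972 ≈ 0.57961.
Pooled p̂ = (267+1143)/(478+1972) = 1410/2450 = 0.57551.
SE = √(0.244298 × 0.00259915) = 0.02520.
z = (0.55858 − 0.57961)/0.02520 = -0.02103/0.02520 = -0.835.
Two-sided p-value ≈ 2·Φ(−0.835) = 0.4038.

z = -0.835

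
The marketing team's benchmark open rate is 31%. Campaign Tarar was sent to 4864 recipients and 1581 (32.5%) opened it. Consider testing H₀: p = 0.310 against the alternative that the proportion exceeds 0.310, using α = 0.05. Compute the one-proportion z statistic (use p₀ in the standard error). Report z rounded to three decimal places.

z = 2.268

p̂ = 1581/4864 ≈ 0.32504.
SE = √(p₀(1−p₀)/n) = √(0.2139/4864) = 0.00663.
z = (0.32504 − 0.31)/0.00663 = 0.01504/0.00663 = 2.268.
p-value = P(Z > 2.268) ≈ 0.0117; since p < α = 0.05, reject H₀.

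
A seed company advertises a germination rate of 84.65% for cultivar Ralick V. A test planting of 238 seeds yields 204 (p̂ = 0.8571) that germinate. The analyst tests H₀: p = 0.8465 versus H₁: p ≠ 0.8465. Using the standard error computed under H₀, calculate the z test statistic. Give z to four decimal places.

p̂ = 204/238 ≈ 0.857143.
Under H₀, SE = √(0.8465·0.1535/238) = √(0.000545957) = 0.023366.
z = (0.857143 − 0.8465)/0.023366 = 0.010643/0.023366 = 0.4555.
Two-sided p-value ≈ 2·Φ(−0.455) = 0.6488.

z = 0.4555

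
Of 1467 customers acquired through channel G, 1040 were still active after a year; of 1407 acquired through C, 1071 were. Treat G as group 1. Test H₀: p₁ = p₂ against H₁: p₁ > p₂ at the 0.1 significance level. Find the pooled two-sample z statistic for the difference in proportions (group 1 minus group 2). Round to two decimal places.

p̂₁ = 1040/1467 = 0.7089, p̂₂ = 1071/1407 = 0.7612.
Pooled p̂ = (1040+1071)/(1467+1407) = 2111/2874 = 0.7345.
SE = √(0.195002 × 0.0013924) = 0.0165.
z = (0.7089 − 0.7612)/0.0165 = -0.0523/0.0165 = -3.17.
p-value = P(Z > -3.172) ≈ 0.9992; since p > α = 0.1, fail to reject H₀.

z = -3.17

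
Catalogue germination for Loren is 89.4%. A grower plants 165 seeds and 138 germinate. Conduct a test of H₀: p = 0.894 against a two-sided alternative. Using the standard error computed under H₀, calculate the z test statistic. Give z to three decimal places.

p̂ = 138/165 = 0.83636.
Under H₀, SE = √(0.894·0.106/165) = √(0.000574327) = 0.02397.
z = (0.83636 − 0.894)/0.02397 = -0.05764/0.02397 = -2.405.
Two-sided p-value ≈ 2·Φ(−2.405) = 0.0162.

z = -2.405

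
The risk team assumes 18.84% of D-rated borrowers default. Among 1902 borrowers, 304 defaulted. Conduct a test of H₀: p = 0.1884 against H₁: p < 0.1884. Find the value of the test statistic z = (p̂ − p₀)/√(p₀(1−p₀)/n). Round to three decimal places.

p̂ = 304/1902 = 0.159832.
Standard error under H₀: √(0.1884×0.8116/1902) = 0.008966.
z = (0.159832 − 0.1884)/0.008966 = -0.028568/0.008966 = -3.186.
p-value = P(Z < -3.186) ≈ 0.0007.

z = -3.186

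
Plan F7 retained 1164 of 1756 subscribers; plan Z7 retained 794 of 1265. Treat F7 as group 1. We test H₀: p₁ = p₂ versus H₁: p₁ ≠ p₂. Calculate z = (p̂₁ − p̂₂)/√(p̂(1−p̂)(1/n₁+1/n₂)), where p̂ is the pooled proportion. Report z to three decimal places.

z = 1.999

p̂₁ = 1164/1756 ≈ 0.66287, p̂₂ = 794/1265 ≈ 0.62767.
Pooled p̂ = (1164+794)/(1756+1265) = 1958/3021 = 0.64813.
SE = √(p̂(1−p̂)(1/n₁+1/n₂)) = √(0.64813·0.35187·0.00135999) = √(0.000310156) = 0.01761.
z = (0.66287 − 0.62767)/0.01761 = 0.03520/0.01761 = 1.999.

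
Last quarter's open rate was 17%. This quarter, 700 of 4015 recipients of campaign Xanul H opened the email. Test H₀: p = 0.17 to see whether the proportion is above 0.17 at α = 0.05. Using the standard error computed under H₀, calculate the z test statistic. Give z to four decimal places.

p̂ = 700/4015 = 0.174346.
SE = √(p₀(1−p₀)/n) = √(0.1411/4015) = 0.005928.
z = (0.174346 − 0.17)/0.005928 = 0.004346/0.005928 = 0.7331.
p-value = P(Z > 0.733) ≈ 0.2317, so at α = 0.05 we fail to reject H₀.

z = 0.7331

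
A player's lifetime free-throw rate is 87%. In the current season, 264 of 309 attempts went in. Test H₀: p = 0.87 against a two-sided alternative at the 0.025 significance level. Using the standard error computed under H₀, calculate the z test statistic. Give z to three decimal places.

z = -0.817

p̂ = 264/309 = 0.85437.
Standard error under H₀: √(0.87×0.13/309) = 0.01913.
z = (0.85437 − 0.87)/0.01913 = -0.01563/0.01913 = -0.817.
p-value = 2·P(Z > 0.817) ≈ 0.4139; since p > α = 0.025, fail to reject H₀.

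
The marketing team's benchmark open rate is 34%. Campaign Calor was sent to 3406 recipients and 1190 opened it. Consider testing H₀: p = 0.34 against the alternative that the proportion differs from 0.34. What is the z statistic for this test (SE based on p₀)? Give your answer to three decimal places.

z = 1.156

p̂ = 1190/3406 ≈ 0.349383.
Under H₀, SE = √(0.34·0.66/3406) = √(6.58837e-05) = 0.008117.
z = (0.349383 − 0.34)/0.008117 = 0.009383/0.008117 = 1.156.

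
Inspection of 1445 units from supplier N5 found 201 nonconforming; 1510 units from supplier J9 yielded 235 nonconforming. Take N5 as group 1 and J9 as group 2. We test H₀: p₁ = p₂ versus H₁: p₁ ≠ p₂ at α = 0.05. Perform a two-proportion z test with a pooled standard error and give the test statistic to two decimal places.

p̂₁ = 201/1445 ≈ 0.13910, p̂₂ = 235/1510 ≈ 0.15563.
Pooled p̂ = (201+235)/(1445+1510) = 436/2955 = 0.14755.
SE = √(p̂(1−p̂)(1/n₁+1/n₂)) = √(0.14755·0.85245·0.00135429) = √(0.000170338) = 0.01305.
z = (0.13910 − 0.15563)/0.01305 = -0.01653/0.01305 = -1.27.
p-value = 2·P(Z > 1.266) ≈ 0.2054. With α = 0.05, fail to reject H₀.

z = -1.27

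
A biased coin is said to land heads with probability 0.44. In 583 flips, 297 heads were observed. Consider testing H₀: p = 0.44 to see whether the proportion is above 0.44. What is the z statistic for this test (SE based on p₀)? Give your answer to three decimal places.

p̂ = 297/583 = 0.50943.
Under H₀, SE = √(0.44·0.56/583) = √(0.000422642) = 0.02056.
z = (0.50943 − 0.44)/0.02056 = 0.06943/0.02056 = 3.377.

z = 3.377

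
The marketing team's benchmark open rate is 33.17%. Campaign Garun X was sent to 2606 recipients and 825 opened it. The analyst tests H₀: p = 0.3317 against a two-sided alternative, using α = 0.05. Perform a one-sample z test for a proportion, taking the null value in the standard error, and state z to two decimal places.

p̂ = 825/2606 = 0.3166.
SE = √(p₀(1−p₀)/n) = √(0.22168/2606) = 0.0092.
z = (0.3166 − 0.3317)/0.0092 = -0.0151/0.0092 = -1.64.
Two-sided p-value ≈ 2·Φ(−1.640) = 0.1011. With α = 0.05, fail to reject H₀.

z = -1.64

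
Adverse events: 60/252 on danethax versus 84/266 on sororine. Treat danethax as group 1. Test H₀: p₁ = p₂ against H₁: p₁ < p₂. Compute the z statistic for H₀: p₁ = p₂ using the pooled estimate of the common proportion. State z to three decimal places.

p̂₁ = 60/252 = 0.23810, p̂₂ = 84/266 = 0.31579.
Pooled p̂ = (60+84)/(252+266) = 144/518 = 0.27799.
SE = √(p̂(1−p̂)(1/n₁+1/n₂)) = √(0.27799·0.72201·0.00772765) = √(0.00155104) = 0.03938.
z = (0.23810 − 0.31579)/0.03938 = -0.07769/0.03938 = -1.973.
p-value = P(Z < -1.973) ≈ 0.0243.

z = -1.973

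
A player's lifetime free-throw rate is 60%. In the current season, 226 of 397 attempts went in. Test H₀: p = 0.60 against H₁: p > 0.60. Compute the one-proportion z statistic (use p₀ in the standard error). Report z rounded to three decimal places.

z = -1.250

p̂ = 226/397 ≈ 0.56927.
SE = √(p₀(1−p₀)/n) = √(0.24/397) = 0.02459.
z = (0.56927 − 0.6)/0.02459 = -0.03073/0.02459 = -1.250.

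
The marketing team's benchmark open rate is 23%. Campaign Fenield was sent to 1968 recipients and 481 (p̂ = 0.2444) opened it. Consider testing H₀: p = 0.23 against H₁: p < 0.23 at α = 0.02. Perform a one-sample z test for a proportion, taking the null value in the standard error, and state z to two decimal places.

p̂ = 481/1968 = 0.2444.
SE = √(p₀(1−p₀)/n) = √(0.1771/1968) = 0.0095.
z = (0.2444 − 0.23)/0.0095 = 0.0144/0.0095 = 1.52.
p-value = P(Z < 1.519) ≈ 0.9356. With α = 0.02, fail to reject H₀.

z = 1.52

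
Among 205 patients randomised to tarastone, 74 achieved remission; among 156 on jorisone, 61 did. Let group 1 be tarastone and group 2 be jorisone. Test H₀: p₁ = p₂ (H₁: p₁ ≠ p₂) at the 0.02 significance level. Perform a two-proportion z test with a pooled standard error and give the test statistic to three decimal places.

p̂₁ = 74/205 = 0.36098, p̂₂ = 61/156 = 0.39103.
Pooled p̂ = (74+61)/(205+156) = 135/361 = 0.37396.
SE = √(0.234114 × 0.0112883) = 0.05141.
z = (0.36098 − 0.39103)/0.05141 = -0.03005/0.05141 = -0.585.
p-value = 2·P(Z > 0.585) ≈ 0.5589; since p > α = 0.02, fail to reject H₀.

z = -0.585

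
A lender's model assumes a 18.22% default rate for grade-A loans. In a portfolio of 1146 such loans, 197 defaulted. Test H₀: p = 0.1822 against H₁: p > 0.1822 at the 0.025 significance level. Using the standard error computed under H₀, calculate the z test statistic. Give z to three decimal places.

p̂ = 197/1146 ≈ 0.171902.
Under H₀, SE = √(0.1822·0.8178/1146) = √(0.00013002) = 0.011403.
z = (0.171902 − 0.1822)/0.011403 = -0.010298/0.011403 = -0.903.
p-value = P(Z > -0.903) ≈ 0.8168; since p > α = 0.025, fail to reject H₀.

z = -0.903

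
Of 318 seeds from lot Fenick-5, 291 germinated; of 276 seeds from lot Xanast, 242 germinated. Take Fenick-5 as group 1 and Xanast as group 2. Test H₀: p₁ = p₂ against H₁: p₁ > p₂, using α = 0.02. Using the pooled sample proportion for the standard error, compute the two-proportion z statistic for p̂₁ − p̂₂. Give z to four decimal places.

z = 1.5330

p̂₁ = 291/318 = 0.9150943, p̂₂ = 242/276 = 0.8768116.
Pooled p̂ = (291+242)/(318+276) = 533/594 = 0.8973064.
SE = √(p̂(1−p̂)(1/n₁+1/n₂)) = √(0.8973064·0.1026936·0.00676784) = √(0.000623641) = 0.0249728.
z = (0.9150943 − 0.8768116)/0.0249728 = 0.0382827/0.0249728 = 1.5330.
p-value = P(Z > 1.533) ≈ 0.0626; since p > α = 0.02, fail to reject H₀.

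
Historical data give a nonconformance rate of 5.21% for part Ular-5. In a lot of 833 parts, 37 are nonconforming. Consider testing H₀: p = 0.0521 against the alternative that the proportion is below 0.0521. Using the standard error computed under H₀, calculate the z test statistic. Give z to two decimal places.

z = -1.00

p̂ = 37/833 ≈ 0.0444.
Standard error under H₀: √(0.0521×0.9479/833) = 0.0077.
z = (0.0444 − 0.0521)/0.0077 = -0.0077/0.0077 = -1.00.
p-value = P(Z < -0.998) ≈ 0.1592.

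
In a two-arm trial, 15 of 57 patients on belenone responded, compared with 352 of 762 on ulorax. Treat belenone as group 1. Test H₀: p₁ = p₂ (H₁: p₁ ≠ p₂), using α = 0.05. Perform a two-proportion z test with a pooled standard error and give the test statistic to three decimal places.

z = -2.911

p̂₁ = 15/57 ≈ 0.26316, p̂₂ = 352/762 ≈ 0.46194.
Pooled p̂ = (15+352)/(57+762) = 367/819 = 0.44811.
SE = √(0.247307 × 0.0188562) = 0.06829.
z = (0.26316 − 0.46194)/0.06829 = -0.19878/0.06829 = -2.911.
Two-sided p-value ≈ 2·Φ(−2.911) = 0.0036; since p < α = 0.05, reject H₀.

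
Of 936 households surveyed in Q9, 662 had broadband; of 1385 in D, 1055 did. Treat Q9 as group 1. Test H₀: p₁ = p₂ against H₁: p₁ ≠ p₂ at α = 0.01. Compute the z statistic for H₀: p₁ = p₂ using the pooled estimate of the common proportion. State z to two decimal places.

z = -2.93

p̂₁ = 662/936 = 0.70726, p̂₂ = 1055/1385 = 0.76173.
Pooled p̂ = (662+1055)/(936+1385) = 1717/2321 = 0.73977.
SE = √(p̂(1−p̂)(1/n₁+1/n₂)) = √(0.73977·0.26023·0.0017904) = √(0.000344672) = 0.01857.
z = (0.70726 − 0.76173)/0.01857 = -0.05447/0.01857 = -2.93.
p-value = 2·P(Z > 2.934) ≈ 0.0033. With α = 0.01, reject H₀.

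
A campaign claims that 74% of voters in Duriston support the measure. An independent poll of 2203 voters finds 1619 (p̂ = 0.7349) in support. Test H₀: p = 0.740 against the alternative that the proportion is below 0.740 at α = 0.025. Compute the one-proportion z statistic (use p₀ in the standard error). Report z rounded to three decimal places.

p̂ = 1619/2203 ≈ 0.734907.
SE = √(p₀(1−p₀)/n) = √(0.1924/2203) = 0.009345.
z = (0.734907 − 0.74)/0.009345 = -0.005093/0.009345 = -0.545.
p-value = P(Z < -0.545) ≈ 0.2929; since p > α = 0.025, fail to reject H₀.

z = -0.545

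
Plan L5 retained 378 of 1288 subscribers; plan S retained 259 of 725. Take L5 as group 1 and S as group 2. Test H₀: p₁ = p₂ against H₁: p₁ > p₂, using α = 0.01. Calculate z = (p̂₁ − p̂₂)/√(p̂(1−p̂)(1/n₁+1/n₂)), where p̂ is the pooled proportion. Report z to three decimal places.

p̂₁ = 378/1288 ≈ 0.29348, p̂₂ = 259/725 ≈ 0.35724.
Pooled p̂ = (378+259)/(1288+725) = 637/2013 = 0.31644.
SE = √(0.216307 × 0.00215571) = 0.02159.
z = (0.29348 − 0.35724)/0.02159 = -0.06376/0.02159 = -2.953.
p-value = P(Z > -2.953) ≈ 0.9984; since p > α = 0.01, fail to reject H₀.

z = -2.953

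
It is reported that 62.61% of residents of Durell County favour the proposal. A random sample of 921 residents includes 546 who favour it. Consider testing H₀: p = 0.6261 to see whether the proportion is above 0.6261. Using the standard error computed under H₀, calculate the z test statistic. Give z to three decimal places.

p̂ = 546/921 = 0.59283.
Under H₀, SE = √(0.6261·0.3739/921) = √(0.000254179) = 0.01594.
z = (0.59283 − 0.6261)/0.01594 = -0.03327/0.01594 = -2.087.
p-value = P(Z > -2.087) ≈ 0.9815.

z = -2.087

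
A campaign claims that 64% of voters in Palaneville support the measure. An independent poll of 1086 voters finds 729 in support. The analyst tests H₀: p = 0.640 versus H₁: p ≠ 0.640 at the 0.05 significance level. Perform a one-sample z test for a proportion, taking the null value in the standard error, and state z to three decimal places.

p̂ = 729/1086 ≈ 0.671271.
Under H₀, SE = √(0.64·0.36/1086) = √(0.000212155) = 0.014566.
z = (0.671271 − 0.64)/0.014566 = 0.031271/0.014566 = 2.147.
p-value = 2·P(Z > 2.147) ≈ 0.0318, so at α = 0.05 we reject H₀.

z = 2.147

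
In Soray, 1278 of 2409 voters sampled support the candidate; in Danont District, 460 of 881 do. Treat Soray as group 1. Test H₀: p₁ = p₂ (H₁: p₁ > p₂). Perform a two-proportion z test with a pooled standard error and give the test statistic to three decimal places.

z = 0.426

p̂₁ = 1278/2409 ≈ 0.53051, p̂₂ = 460/881 ≈ 0.52213.
Pooled p̂ = (1278+460)/(2409+881) = 1738/3290 = 0.52827.
SE = √(0.249201 × 0.00155018) = 0.01965.
z = (0.53051 − 0.52213)/0.01965 = 0.00838/0.01965 = 0.426.
p-value = P(Z > 0.426) ≈ 0.3350.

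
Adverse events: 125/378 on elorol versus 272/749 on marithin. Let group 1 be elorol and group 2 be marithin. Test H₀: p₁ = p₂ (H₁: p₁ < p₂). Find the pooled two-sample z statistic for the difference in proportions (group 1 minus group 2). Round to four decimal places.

p̂₁ = 125/378 ≈ 0.3306878, p̂₂ = 272/749 ≈ 0.3631509.
Pooled p̂ = (125+272)/(378+749) = 397/1127 = 0.3522626.
SE = √(p̂(1−p̂)(1/n₁+1/n₂)) = √(0.3522626·0.6477374·0.00398062) = √(0.000908272) = 0.0301375.
z = (0.3306878 − 0.3631509)/0.0301375 = -0.0324631/0.0301375 = -1.0772.

z = -1.0772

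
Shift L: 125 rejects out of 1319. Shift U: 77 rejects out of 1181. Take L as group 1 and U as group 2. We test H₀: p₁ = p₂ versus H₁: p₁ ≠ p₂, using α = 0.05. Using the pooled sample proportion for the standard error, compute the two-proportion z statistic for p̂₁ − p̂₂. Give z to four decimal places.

z = 2.7084

p̂₁ = 125/1319 = 0.094769, p̂₂ = 77/1181 = 0.065199.
Pooled p̂ = (125+77)/(1319+1181) = 202/2500 = 0.080800.
SE = √(p̂(1−p̂)(1/n₁+1/n₂)) = √(0.080800·0.919200·0.00160489) = √(0.000119197) = 0.010918.
z = (0.094769 − 0.065199)/0.010918 = 0.029570/0.010918 = 2.7084.
Two-sided p-value ≈ 2·Φ(−2.708) = 0.0068, so at α = 0.05 we reject H₀.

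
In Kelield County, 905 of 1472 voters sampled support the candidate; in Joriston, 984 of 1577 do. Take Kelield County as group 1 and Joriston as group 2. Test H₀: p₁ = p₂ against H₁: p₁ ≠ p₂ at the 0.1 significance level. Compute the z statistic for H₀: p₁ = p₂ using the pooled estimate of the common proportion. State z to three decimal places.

p̂₁ = 905/1472 ≈ 0.614810, p̂₂ = 984/1577 ≈ 0.623970.
Pooled p̂ = (905+984)/(1472+1577) = 1889/3049 = 0.619547.
SE = √(p̂(1−p̂)(1/n₁+1/n₂)) = √(0.619547·0.380453·0.00131346) = √(0.000309594) = 0.017595.
z = (0.614810 − 0.623970)/0.017595 = -0.009160/0.017595 = -0.521.
p-value = 2·P(Z > 0.521) ≈ 0.6027, so at α = 0.1 we fail to reject H₀.

z = -0.521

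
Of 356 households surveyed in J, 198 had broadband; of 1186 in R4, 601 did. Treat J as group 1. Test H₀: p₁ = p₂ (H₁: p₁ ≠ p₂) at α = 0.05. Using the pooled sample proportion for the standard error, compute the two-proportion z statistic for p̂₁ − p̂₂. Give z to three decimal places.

z = 1.637

p̂₁ = 198/356 ≈ 0.55618, p̂₂ = 601/1186 ≈ 0.50675.
Pooled p̂ = (198+601)/(356+1186) = 799/1542 = 0.51816.
SE = √(0.24967 × 0.00365216) = 0.03020.
z = (0.55618 − 0.50675)/0.03020 = 0.04943/0.03020 = 1.637.
p-value = 2·P(Z > 1.637) ≈ 0.1016; since p > α = 0.05, fail to reject H₀.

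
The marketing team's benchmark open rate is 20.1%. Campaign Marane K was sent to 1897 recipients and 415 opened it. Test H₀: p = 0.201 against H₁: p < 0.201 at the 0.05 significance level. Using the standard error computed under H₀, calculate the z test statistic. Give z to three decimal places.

z = 1.931

p̂ = 415/1897 ≈ 0.218766.
Standard error under H₀: √(0.201×0.799/1897) = 0.009201.
z = (0.218766 − 0.201)/0.009201 = 0.017766/0.009201 = 1.931.
p-value = P(Z < 1.931) ≈ 0.9733. With α = 0.05, fail to reject H₀.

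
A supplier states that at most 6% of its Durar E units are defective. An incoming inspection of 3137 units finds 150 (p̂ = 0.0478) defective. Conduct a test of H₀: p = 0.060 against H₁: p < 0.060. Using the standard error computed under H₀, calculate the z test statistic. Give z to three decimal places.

p̂ = 150/3137 ≈ 0.04782.
SE = √(p₀(1−p₀)/n) = √(0.0564/3137) = 0.00424.
z = (0.04782 − 0.06)/0.00424 = -0.01218/0.00424 = -2.873.
p-value = P(Z < -2.873) ≈ 0.0020.

z = -2.873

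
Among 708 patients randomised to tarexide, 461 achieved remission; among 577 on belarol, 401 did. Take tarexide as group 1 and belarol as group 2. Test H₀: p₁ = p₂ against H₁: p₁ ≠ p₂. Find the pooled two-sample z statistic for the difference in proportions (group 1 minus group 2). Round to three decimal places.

p̂₁ = 461/708 = 0.651130, p̂₂ = 401/577 = 0.694974.
Pooled p̂ = (461+401)/(708+577) = 862/1285 = 0.670817.
SE = √(0.220822 × 0.00314553) = 0.026355.
z = (0.651130 − 0.694974)/0.026355 = -0.043844/0.026355 = -1.664.

z = -1.664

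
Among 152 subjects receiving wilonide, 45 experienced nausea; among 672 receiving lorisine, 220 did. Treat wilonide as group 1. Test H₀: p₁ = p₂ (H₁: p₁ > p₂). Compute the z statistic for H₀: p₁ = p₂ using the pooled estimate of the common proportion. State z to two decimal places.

p̂₁ = 45/152 ≈ 0.2961, p̂₂ = 220/672 ≈ 0.3274.
Pooled p̂ = (45+220)/(152+672) = 265/824 = 0.3216.
SE = √(p̂(1−p̂)(1/n₁+1/n₂)) = √(0.3216·0.6784·0.00806704) = √(0.00176002) = 0.0420.
z = (0.2961 − 0.3274)/0.0420 = -0.0313/0.0420 = -0.75.
p-value = P(Z > -0.747) ≈ 0.7724.

z = -0.75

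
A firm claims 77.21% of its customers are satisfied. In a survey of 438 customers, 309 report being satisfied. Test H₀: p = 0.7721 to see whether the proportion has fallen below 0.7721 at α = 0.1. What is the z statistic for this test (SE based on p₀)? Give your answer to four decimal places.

p̂ = 309/438 = 0.7054795.
SE = √(p₀(1−p₀)/n) = √(0.17596/438) = 0.0200434.
z = (0.7054795 − 0.7721)/0.0200434 = -0.0666205/0.0200434 = -3.3238.
p-value = P(Z < -3.324) ≈ 0.0004, so at α = 0.1 we reject H₀.

z = -3.3238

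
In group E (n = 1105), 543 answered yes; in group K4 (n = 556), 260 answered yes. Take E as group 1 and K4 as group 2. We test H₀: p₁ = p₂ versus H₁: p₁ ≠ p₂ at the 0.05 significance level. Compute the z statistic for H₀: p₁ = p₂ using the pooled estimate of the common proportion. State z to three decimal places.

z = 0.915

p̂₁ = 543/1105 = 0.49140, p̂₂ = 260/556 = 0.46763.
Pooled p̂ = (543+260)/(1105+556) = 803/1661 = 0.48344.
SE = √(0.249726 × 0.00270354) = 0.02598.
z = (0.49140 − 0.46763)/0.02598 = 0.02377/0.02598 = 0.915.
Two-sided p-value ≈ 2·Φ(−0.915) = 0.3602, so at α = 0.05 we fail to reject H₀.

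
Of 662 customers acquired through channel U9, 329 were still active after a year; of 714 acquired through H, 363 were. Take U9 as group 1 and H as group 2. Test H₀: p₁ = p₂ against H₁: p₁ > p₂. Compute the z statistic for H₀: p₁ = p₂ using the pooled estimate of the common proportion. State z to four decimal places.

p̂₁ = 329/662 = 0.496979, p̂₂ = 363/714 = 0.508403.
Pooled p̂ = (329+363)/(662+714) = 692/1376 = 0.502907.
SE = √(p̂(1−p̂)(1/n₁+1/n₂)) = √(0.502907·0.497093·0.00291113) = √(0.000727759) = 0.026977.
z = (0.496979 − 0.508403)/0.026977 = -0.011424/0.026977 = -0.4235.

z = -0.4235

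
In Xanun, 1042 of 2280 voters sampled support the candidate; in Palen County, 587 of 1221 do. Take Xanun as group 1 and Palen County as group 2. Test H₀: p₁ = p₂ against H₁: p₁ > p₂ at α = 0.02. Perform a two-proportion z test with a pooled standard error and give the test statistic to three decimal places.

z = -1.342

p̂₁ = 1042/2280 = 0.457018, p̂₂ = 587/1221 = 0.480753.
Pooled p̂ = (1042+587)/(2280+1221) = 1629/3501 = 0.465296.
SE = √(p̂(1−p̂)(1/n₁+1/n₂)) = √(0.465296·0.534704·0.0012576) = √(0.000312885) = 0.017689.
z = (0.457018 − 0.480753)/0.017689 = -0.023735/0.017689 = -1.342.
p-value = P(Z > -1.342) ≈ 0.9102. With α = 0.02, fail to reject H₀.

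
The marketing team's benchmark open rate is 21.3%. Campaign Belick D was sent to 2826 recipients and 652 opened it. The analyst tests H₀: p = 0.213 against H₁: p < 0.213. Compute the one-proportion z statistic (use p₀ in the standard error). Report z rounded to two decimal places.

z = 2.30

p̂ = 652/2826 ≈ 0.2307.
SE = √(p₀(1−p₀)/n) = √(0.16763/2826) = 0.0077.
z = (0.2307 − 0.213)/0.0077 = 0.0177/0.0077 = 2.30.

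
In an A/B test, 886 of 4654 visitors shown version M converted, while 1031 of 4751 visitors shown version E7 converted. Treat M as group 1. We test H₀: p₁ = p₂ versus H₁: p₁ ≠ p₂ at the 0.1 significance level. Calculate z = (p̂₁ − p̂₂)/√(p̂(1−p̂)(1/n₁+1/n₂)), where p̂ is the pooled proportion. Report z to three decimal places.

z = -3.206

p̂₁ = 886/4654 = 0.19037, p̂₂ = 1031/4751 = 0.21701.
Pooled p̂ = (886+1031)/(4654+4751) = 1917/9405 = 0.20383.
SE = √(0.162282 × 0.000425351) = 0.00831.
z = (0.19037 − 0.21701)/0.00831 = -0.02664/0.00831 = -3.206.
p-value = 2·P(Z > 3.206) ≈ 0.0013, so at α = 0.1 we reject H₀.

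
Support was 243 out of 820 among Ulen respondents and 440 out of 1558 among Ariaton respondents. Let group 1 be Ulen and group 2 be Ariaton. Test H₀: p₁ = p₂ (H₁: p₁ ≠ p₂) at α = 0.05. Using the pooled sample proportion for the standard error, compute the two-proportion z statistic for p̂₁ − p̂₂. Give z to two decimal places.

p̂₁ = 243/820 = 0.2963, p̂₂ = 440/1558 = 0.2824.
Pooled p̂ = (243+440)/(820+1558) = 683/2378 = 0.2872.
SE = √(0.204723 × 0.00186136) = 0.0195.
z = (0.2963 − 0.2824)/0.0195 = 0.0139/0.0195 = 0.71.
Two-sided p-value ≈ 2·Φ(−0.713) = 0.4755. With α = 0.05, fail to reject H₀.

z = 0.71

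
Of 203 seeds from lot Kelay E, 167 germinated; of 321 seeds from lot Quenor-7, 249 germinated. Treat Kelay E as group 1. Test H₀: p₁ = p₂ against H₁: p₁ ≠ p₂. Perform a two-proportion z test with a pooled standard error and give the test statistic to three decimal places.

z = 1.295

p̂₁ = 167/203 ≈ 0.82266, p̂₂ = 249/321 ≈ 0.77570.
Pooled p̂ = (167+249)/(203+321) = 416/524 = 0.79389.
SE = √(p̂(1−p̂)(1/n₁+1/n₂)) = √(0.79389·0.20611·0.00804137) = √(0.00131578) = 0.03627.
z = (0.82266 − 0.77570)/0.03627 = 0.04696/0.03627 = 1.295.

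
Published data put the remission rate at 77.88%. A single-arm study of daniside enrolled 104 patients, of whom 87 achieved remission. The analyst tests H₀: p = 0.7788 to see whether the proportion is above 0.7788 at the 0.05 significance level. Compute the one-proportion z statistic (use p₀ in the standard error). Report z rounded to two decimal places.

p̂ = 87/104 ≈ 0.8365.
Under H₀, SE = √(0.7788·0.2212/104) = √(0.00165645) = 0.0407.
z = (0.8365 − 0.7788)/0.0407 = 0.0577/0.0407 = 1.42.
p-value = P(Z > 1.419) ≈ 0.0780, so at α = 0.05 we fail to reject H₀.

z = 1.42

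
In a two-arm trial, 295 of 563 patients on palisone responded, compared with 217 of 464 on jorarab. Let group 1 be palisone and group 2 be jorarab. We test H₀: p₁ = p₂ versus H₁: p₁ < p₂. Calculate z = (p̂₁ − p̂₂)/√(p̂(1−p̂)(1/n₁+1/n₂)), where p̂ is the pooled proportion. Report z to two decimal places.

z = 1.80

p̂₁ = 295/563 = 0.52398, p̂₂ = 217/464 = 0.46767.
Pooled p̂ = (295+217)/(563+464) = 512/1027 = 0.49854.
SE = √(p̂(1−p̂)(1/n₁+1/n₂)) = √(0.49854·0.50146·0.00393137) = √(0.000982834) = 0.03135.
z = (0.52398 − 0.46767)/0.03135 = 0.05631/0.03135 = 1.80.
p-value = P(Z < 1.796) ≈ 0.9638.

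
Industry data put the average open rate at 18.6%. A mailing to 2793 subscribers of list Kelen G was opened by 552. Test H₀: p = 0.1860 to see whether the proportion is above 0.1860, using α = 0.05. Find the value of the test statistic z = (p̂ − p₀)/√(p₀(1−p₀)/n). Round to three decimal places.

p̂ = 552/2793 ≈ 0.1976369.
Under H₀, SE = √(0.186·0.814/2793) = √(5.42084e-05) = 0.0073626.
z = (0.1976369 − 0.186)/0.0073626 = 0.0116369/0.0073626 = 1.581.
p-value = P(Z > 1.581) ≈ 0.0570; since p > α = 0.05, fail to reject H₀.

z = 1.581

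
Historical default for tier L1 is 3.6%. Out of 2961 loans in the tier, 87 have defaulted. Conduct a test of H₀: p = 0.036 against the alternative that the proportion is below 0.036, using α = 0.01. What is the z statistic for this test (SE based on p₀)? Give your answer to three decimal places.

p̂ = 87/2961 ≈ 0.029382.
SE = √(p₀(1−p₀)/n) = √(0.034704/2961) = 0.003424.
z = (0.029382 − 0.036)/0.003424 = -0.006618/0.003424 = -1.933.
p-value = P(Z < -1.933) ≈ 0.0266. With α = 0.01, fail to reject H₀.

z = -1.933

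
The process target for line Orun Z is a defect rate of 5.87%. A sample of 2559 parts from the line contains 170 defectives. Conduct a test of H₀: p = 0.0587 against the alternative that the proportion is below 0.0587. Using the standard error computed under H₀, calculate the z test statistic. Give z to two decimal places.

z = 1.66

p̂ = 170/2559 ≈ 0.06643.
Under H₀, SE = √(0.0587·0.9413/2559) = √(2.15921e-05) = 0.00465.
z = (0.06643 − 0.0587)/0.00465 = 0.00773/0.00465 = 1.66.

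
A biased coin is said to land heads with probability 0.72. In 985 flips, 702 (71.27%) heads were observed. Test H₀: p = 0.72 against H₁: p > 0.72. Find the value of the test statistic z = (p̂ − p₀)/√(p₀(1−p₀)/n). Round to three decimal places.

z = -0.511

p̂ = 702/985 ≈ 0.71269.
Under H₀, SE = √(0.72·0.28/985) = √(0.00020467) = 0.01431.
z = (0.71269 − 0.72)/0.01431 = -0.00731/0.01431 = -0.511.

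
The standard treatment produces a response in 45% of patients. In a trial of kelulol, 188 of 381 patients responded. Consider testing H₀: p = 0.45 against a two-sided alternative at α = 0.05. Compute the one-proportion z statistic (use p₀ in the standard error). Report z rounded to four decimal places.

p̂ = 188/381 ≈ 0.493438.
Standard error under H₀: √(0.45×0.55/381) = 0.025487.
z = (0.493438 − 0.45)/0.025487 = 0.043438/0.025487 = 1.7043.
Two-sided p-value ≈ 2·Φ(−1.704) = 0.0883, so at α = 0.05 we fail to reject H₀.

z = 1.7043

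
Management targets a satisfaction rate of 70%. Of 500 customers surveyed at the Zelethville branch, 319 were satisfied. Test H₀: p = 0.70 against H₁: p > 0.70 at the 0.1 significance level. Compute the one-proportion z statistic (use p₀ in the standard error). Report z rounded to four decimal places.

z = -3.0253

p̂ = 319/500 ≈ 0.638000.
Standard error under H₀: √(0.7×0.3/500) = 0.020494.
z = (0.638000 − 0.7)/0.020494 = -0.062000/0.020494 = -3.0253.
p-value = P(Z > -3.025) ≈ 0.9988, so at α = 0.1 we fail to reject H₀.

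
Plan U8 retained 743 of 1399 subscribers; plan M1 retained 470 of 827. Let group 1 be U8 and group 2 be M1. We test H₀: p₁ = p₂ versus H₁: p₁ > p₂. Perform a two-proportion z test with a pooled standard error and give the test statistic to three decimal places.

z = -1.704

p̂₁ = 743/1399 ≈ 0.531094, p̂₂ = 470/827 ≈ 0.568319.
Pooled p̂ = (743+470)/(1399+827) = 1213/2226 = 0.544924.
SE = √(p̂(1−p̂)(1/n₁+1/n₂)) = √(0.544924·0.455076·0.00192399) = √(0.000477114) = 0.021843.
z = (0.531094 − 0.568319)/0.021843 = -0.037225/0.021843 = -1.704.
p-value = P(Z > -1.704) ≈ 0.9558.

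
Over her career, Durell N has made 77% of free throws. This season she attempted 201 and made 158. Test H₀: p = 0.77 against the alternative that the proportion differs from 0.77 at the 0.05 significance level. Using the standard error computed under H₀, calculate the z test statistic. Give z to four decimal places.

p̂ = 158/201 = 0.786070.
SE = √(p₀(1−p₀)/n) = √(0.1771/201) = 0.029683.
z = (0.786070 − 0.77)/0.029683 = 0.016070/0.029683 = 0.5414.
Two-sided p-value ≈ 2·Φ(−0.541) = 0.5883. With α = 0.05, fail to reject H₀.

z = 0.5414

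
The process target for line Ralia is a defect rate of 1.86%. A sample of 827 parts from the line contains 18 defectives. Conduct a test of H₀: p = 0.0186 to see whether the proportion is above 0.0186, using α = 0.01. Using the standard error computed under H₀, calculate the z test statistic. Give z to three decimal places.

z = 0.674

p̂ = 18/827 ≈ 0.02177.
Standard error under H₀: √(0.0186×0.9814/827) = 0.00470.
z = (0.02177 − 0.0186)/0.00470 = 0.00317/0.00470 = 0.674.
p-value = P(Z > 0.674) ≈ 0.2502, so at α = 0.01 we fail to reject H₀.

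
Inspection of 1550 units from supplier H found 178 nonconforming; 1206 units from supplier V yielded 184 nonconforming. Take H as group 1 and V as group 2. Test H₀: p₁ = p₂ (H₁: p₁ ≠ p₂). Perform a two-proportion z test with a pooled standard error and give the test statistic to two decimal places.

z = -2.91

p̂₁ = 178/1550 = 0.1148, p̂₂ = 184/1206 = 0.1526.
Pooled p̂ = (178+184)/(1550+1206) = 362/2756 = 0.1313.
SE = √(0.114097 × 0.00147435) = 0.0130.
z = (0.1148 − 0.1526)/0.0130 = -0.0378/0.0130 = -2.91.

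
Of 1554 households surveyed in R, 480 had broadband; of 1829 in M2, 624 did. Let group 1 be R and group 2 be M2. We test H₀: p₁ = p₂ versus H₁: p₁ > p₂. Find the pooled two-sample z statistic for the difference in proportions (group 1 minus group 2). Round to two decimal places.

z = -2.00

p̂₁ = 480/1554 ≈ 0.30888, p̂₂ = 624/1829 ≈ 0.34117.
Pooled p̂ = (480+624)/(1554+1829) = 1104/3383 = 0.32634.
SE = √(0.219841 × 0.00119025) = 0.01618.
z = (0.30888 − 0.34117)/0.01618 = -0.03229/0.01618 = -2.00.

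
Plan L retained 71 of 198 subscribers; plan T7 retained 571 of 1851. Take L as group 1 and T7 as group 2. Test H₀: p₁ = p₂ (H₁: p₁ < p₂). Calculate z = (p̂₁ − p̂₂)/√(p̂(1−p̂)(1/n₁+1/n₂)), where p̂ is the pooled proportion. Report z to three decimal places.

z = 1.445

p̂₁ = 71/198 = 0.35859, p̂₂ = 571/1851 = 0.30848.
Pooled p̂ = (71+571)/(198+1851) = 642/2049 = 0.31332.
SE = √(p̂(1−p̂)(1/n₁+1/n₂)) = √(0.31332·0.68668·0.00559075) = √(0.00120286) = 0.03468.
z = (0.35859 − 0.30848)/0.03468 = 0.05011/0.03468 = 1.445.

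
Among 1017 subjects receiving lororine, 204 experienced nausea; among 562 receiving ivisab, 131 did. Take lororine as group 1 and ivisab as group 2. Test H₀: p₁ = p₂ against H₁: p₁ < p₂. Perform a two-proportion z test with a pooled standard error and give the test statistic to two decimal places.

p̂₁ = 204/1017 ≈ 0.2006, p̂₂ = 131/562 ≈ 0.2331.
Pooled p̂ = (204+131)/(1017+562) = 335/1579 = 0.2122.
SE = √(0.167148 × 0.00276264) = 0.0215.
z = (0.2006 − 0.2331)/0.0215 = -0.0325/0.0215 = -1.51.

z = -1.51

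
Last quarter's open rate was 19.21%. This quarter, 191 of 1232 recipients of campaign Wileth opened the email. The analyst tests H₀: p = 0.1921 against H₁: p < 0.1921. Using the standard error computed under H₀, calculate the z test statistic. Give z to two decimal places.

p̂ = 191/1232 = 0.15503.
Under H₀, SE = √(0.1921·0.8079/1232) = √(0.000125972) = 0.01122.
z = (0.15503 − 0.1921)/0.01122 = -0.03707/0.01122 = -3.30.
p-value = P(Z < -3.303) ≈ 0.0005.

z = -3.30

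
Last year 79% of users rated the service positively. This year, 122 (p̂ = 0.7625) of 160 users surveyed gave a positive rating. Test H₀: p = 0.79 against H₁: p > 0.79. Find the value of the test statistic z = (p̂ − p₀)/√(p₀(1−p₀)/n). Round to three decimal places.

z = -0.854

p̂ = 122/160 = 0.76250.
SE = √(p₀(1−p₀)/n) = √(0.1659/160) = 0.03220.
z = (0.76250 − 0.79)/0.03220 = -0.02750/0.03220 = -0.854.
p-value = P(Z > -0.854) ≈ 0.8035.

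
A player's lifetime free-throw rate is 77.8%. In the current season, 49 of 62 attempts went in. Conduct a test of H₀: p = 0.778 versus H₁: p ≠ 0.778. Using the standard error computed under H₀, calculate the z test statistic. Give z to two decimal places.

z = 0.23

p̂ = 49/62 ≈ 0.7903.
Standard error under H₀: √(0.778×0.222/62) = 0.0528.
z = (0.7903 − 0.778)/0.0528 = 0.0123/0.0528 = 0.23.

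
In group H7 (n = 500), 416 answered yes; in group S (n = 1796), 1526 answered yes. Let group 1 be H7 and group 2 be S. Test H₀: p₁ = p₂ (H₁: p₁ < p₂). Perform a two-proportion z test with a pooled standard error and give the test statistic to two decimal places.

z = -0.97

p̂₁ = 416/500 ≈ 0.8320, p̂₂ = 1526/1796 ≈ 0.8497.
Pooled p̂ = (416+1526)/(500+1796) = 1942/2296 = 0.8458.
SE = √(p̂(1−p̂)(1/n₁+1/n₂)) = √(0.8458·0.1542·0.00255679) = √(0.00033343) = 0.0183.
z = (0.8320 − 0.8497)/0.0183 = -0.0177/0.0183 = -0.97.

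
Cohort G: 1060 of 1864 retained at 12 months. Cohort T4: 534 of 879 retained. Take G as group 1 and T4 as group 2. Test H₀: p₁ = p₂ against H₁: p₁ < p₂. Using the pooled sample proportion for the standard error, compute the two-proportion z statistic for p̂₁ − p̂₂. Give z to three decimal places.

z = -1.924

p̂₁ = 1060/1864 ≈ 0.56867, p̂₂ = 534/879 ≈ 0.60751.
Pooled p̂ = (1060+534)/(1864+879) = 1594/2743 = 0.58112.
SE = √(0.24342 × 0.00167414) = 0.02019.
z = (0.56867 − 0.60751)/0.02019 = -0.03884/0.02019 = -1.924.
p-value = P(Z < -1.924) ≈ 0.0272.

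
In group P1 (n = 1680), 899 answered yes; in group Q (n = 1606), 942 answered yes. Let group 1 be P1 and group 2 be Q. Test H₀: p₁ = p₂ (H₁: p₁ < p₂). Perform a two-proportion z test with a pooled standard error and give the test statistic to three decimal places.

z = -2.969

p̂₁ = 899/1680 ≈ 0.53512, p̂₂ = 942/1606 ≈ 0.58655.
Pooled p̂ = (899+942)/(1680+1606) = 1841/3286 = 0.56026.
SE = √(0.246369 × 0.0012179) = 0.01732.
z = (0.53512 − 0.58655)/0.01732 = -0.05143/0.01732 = -2.969.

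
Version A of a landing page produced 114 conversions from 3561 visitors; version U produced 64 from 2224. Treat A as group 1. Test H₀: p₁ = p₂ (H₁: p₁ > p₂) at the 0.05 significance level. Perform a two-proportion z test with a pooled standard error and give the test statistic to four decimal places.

p̂₁ = 114/3561 ≈ 0.032013, p̂₂ = 64/2224 ≈ 0.028777.
Pooled p̂ = (114+64)/(3561+2224) = 178/5785 = 0.030769.
SE = √(0.0298225 × 0.00073046) = 0.004667.
z = (0.032013 − 0.028777)/0.004667 = 0.003236/0.004667 = 0.6934.
p-value = P(Z > 0.693) ≈ 0.2440; since p > α = 0.05, fail to reject H₀.

z = 0.6934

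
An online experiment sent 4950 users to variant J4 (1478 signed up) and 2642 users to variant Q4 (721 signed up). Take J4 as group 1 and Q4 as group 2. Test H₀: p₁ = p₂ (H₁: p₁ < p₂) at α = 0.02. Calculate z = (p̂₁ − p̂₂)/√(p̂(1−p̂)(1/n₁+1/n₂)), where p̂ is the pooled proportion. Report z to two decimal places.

p̂₁ = 1478/4950 ≈ 0.29859, p̂₂ = 721/2642 ≈ 0.27290.
Pooled p̂ = (1478+721)/(4950+2642) = 2199/7592 = 0.28965.
SE = √(0.205752 × 0.000580521) = 0.01093.
z = (0.29859 − 0.27290)/0.01093 = 0.02569/0.01093 = 2.35.
p-value = P(Z < 2.350) ≈ 0.9906. With α = 0.02, fail to reject H₀.

z = 2.35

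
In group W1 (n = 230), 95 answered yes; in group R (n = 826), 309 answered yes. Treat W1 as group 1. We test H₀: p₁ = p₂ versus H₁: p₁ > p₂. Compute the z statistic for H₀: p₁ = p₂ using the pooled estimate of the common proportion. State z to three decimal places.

p̂₁ = 95/230 ≈ 0.41304, p̂₂ = 309/826 ≈ 0.37409.
Pooled p̂ = (95+309)/(230+826) = 404/1056 = 0.38258.
SE = √(0.236212 × 0.00555848) = 0.03624.
z = (0.41304 − 0.37409)/0.03624 = 0.03895/0.03624 = 1.075.
p-value = P(Z > 1.075) ≈ 0.1412.

z = 1.075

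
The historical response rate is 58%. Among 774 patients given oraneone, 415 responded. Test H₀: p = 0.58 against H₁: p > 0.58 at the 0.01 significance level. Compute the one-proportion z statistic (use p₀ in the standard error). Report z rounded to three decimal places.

z = -2.470

p̂ = 415/774 ≈ 0.53618.
SE = √(p₀(1−p₀)/n) = √(0.2436/774) = 0.01774.
z = (0.53618 − 0.58)/0.01774 = -0.04382/0.01774 = -2.470.
p-value = P(Z > -2.470) ≈ 0.9932; since p > α = 0.01, fail to reject H₀.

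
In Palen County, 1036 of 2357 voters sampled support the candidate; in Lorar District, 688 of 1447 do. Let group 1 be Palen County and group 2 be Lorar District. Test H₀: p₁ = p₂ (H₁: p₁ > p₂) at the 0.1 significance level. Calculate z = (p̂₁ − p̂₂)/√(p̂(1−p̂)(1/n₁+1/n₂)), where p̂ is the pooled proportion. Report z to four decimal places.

p̂₁ = 1036/2357 = 0.4395418, p̂₂ = 688/1447 = 0.4754665.
Pooled p̂ = (1036+688)/(2357+1447) = 1724/3804 = 0.4532072.
SE = √(p̂(1−p̂)(1/n₁+1/n₂)) = √(0.4532072·0.5467928·0.00111535) = √(0.000276396) = 0.0166252.
z = (0.4395418 − 0.4754665)/0.0166252 = -0.0359247/0.0166252 = -2.1609.
p-value = P(Z > -2.161) ≈ 0.9846. With α = 0.1, fail to reject H₀.

z = -2.1609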